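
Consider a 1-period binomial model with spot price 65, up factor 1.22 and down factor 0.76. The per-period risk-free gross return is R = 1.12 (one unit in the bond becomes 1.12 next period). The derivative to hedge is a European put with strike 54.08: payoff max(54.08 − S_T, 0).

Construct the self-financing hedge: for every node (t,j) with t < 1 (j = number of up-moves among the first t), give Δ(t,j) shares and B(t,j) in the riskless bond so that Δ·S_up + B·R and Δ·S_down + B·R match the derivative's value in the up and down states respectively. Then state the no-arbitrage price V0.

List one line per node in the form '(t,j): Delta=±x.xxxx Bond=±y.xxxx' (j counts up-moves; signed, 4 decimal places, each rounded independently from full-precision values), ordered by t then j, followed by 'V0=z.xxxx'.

No-arbitrage ⇒ martingale measure with p* = (R−d)/(u−d) = 0.7826.
At expiry t=1: V(1,0)=4.6800, V(1,1)=0.0000
  t=0,j=0: stock 65.0000 → up 79.3000 (V=0.0000), down 49.4000 (V=4.6800). Price 0.9084; hedge Δ=-0.1565, bond B=11.0823.
The time-0 hedge costs 0.9084, which is the no-arbitrage price.

(0,0): Delta=-0.1565 Bond=11.0823
V0=0.9084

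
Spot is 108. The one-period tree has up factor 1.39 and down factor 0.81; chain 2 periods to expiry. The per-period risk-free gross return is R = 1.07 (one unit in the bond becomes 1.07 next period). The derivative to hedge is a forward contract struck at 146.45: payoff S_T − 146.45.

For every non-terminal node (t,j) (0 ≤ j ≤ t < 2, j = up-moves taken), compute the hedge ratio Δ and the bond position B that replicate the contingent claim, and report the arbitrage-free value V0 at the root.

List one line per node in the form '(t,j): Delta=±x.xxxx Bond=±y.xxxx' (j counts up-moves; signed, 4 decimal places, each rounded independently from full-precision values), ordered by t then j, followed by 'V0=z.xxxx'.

Under the risk-neutral measure, an up-move has probability p* = (R−d)/(u−d) = 0.4483 and values discount at R = 1.07.
Terminal payoffs: V(2,0)=-75.5912, V(2,1)=-24.8528, V(2,2)=62.2168
Node (1,0) S=87.4800: V=(p*·-24.8528+(1−p*)·-75.5912)/1.07=-49.3892; Δ=(-24.8528−-75.5912)/(121.5972−70.8588)=1.0000; B=V−Δ·S=-136.8692
Node (1,1) S=150.1200: V=(p*·62.2168+(1−p*)·-24.8528)/1.07=13.2508; Δ=(62.2168−-24.8528)/(208.6668−121.5972)=1.0000; B=V−Δ·S=-136.8692
Node (0,0) S=108.0000: V=(p*·13.2508+(1−p*)·-49.3892)/1.07=-19.9151; Δ=(13.2508−-49.3892)/(150.1200−87.4800)=1.0000; B=V−Δ·S=-127.9151
Self-financing check: at every node Δ·S+B equals the discounted successor values.

(0,0): Delta=1.0000 Bond=-127.9151
(1,0): Delta=1.0000 Bond=-136.8692
(1,1): Delta=1.0000 Bond=-136.8692
V0=-19.9151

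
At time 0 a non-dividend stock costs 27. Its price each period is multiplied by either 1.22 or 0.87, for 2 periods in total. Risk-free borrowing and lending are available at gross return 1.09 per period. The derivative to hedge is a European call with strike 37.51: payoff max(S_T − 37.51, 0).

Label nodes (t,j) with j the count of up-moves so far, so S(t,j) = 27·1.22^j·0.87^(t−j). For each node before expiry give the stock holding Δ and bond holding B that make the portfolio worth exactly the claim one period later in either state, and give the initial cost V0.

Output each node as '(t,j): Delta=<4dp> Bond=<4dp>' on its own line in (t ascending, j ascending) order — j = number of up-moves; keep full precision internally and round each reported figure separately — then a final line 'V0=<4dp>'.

(0,0): Delta=0.1633 Bond=-3.5202
(1,0): Delta=0.0000 Bond=0.0000
(1,1): Delta=0.2322 Bond=-6.1044
V0=0.8902

Under the risk-neutral measure, an up-move has probability p* = (R−d)/(u−d) = 0.6286 and values discount at R = 1.09.
Terminal values V(2,·): V(2,0)=0.0000, V(2,1)=0.0000, V(2,2)=2.6768
(1,0): S=23.4900. Δ = (V_up−V_dn)/(S_up−S_dn) = (0.0000−0.0000)/(28.6578−20.4363) = 0.0000. V = [p*·0.0000 + (1−p*)·0.0000]/1.09 = 0.0000. B = V − Δ·S = 0.0000.
(1,1): S=32.9400. Δ = (V_up−V_dn)/(S_up−S_dn) = (2.6768−0.0000)/(40.1868−28.6578) = 0.2322. V = [p*·2.6768 + (1−p*)·0.0000]/1.09 = 1.5436. B = V − Δ·S = -6.1044.
(0,0): S=27.0000. Δ = (V_up−V_dn)/(S_up−S_dn) = (1.5436−0.0000)/(32.9400−23.4900) = 0.1633. V = [p*·1.5436 + (1−p*)·0.0000]/1.09 = 0.8902. B = V − Δ·S = -3.5202.
The time-0 hedge costs 0.8902, which is the no-arbitrage price.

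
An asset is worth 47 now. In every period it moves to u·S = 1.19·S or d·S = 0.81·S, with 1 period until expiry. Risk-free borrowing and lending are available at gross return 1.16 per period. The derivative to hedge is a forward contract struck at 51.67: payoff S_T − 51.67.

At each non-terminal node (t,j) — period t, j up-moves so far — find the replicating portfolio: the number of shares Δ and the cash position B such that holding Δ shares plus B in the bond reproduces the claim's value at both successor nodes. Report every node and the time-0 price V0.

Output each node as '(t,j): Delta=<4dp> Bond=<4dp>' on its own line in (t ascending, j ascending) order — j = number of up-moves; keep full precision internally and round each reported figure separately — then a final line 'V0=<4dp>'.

(0,0): Delta=1.0000 Bond=-44.5431
V0=2.4569

Since d<R<u, set p* = (R−d)/(u−d) = 0.9211; price each node as the discounted p*-expectation of its children.
At expiry t=1: V(1,0)=-13.6000, V(1,1)=4.2600
  t=0,j=0: stock 47.0000 → up 55.9300 (V=4.2600), down 38.0700 (V=-13.6000). Price 2.4569; hedge Δ=1.0000, bond B=-44.5431.
Each (Δ,B) replicates both successor values, so the strategy is self-financing and V0 is arbitrage-free.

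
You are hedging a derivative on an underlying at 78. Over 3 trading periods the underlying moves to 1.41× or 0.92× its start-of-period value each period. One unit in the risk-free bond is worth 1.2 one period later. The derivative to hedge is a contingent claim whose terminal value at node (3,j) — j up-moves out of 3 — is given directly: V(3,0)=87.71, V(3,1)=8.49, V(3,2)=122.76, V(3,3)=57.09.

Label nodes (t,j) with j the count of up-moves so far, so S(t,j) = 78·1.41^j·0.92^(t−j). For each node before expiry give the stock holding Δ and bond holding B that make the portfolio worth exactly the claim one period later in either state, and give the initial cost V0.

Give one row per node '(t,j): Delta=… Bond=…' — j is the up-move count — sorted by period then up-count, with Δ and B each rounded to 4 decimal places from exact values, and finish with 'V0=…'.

Risk-neutral probability p* = (R−d)/(u−d) = (1.2−0.92)/(1.41−0.92) = 0.5714.
Terminal payoffs: V(3,0)=87.7100, V(3,1)=8.4900, V(3,2)=122.7600, V(3,3)=57.0900
(2,0): S=66.0192. Δ = (V_up−V_dn)/(S_up−S_dn) = (8.4900−87.7100)/(93.0871−60.7377) = -2.4489. V = [p*·8.4900 + (1−p*)·87.7100]/1.2 = 35.3679. B = V − Δ·S = 197.0413.
(2,1): S=101.1816. Δ = (V_up−V_dn)/(S_up−S_dn) = (122.7600−8.4900)/(142.6661−93.0871) = 2.3048. V = [p*·122.7600 + (1−p*)·8.4900]/1.2 = 61.4893. B = V − Δ·S = -171.7148.
(2,2): S=155.0718. Δ = (V_up−V_dn)/(S_up−S_dn) = (57.0900−122.7600)/(218.6512−142.6661) = -0.8642. V = [p*·57.0900 + (1−p*)·122.7600]/1.2 = 71.0286. B = V − Δ·S = 205.0490.
(1,0): S=71.7600. Δ = (V_up−V_dn)/(S_up−S_dn) = (61.4893−35.3679)/(101.1816−66.0192) = 0.7429. V = [p*·61.4893 + (1−p*)·35.3679]/1.2 = 41.9120. B = V − Δ·S = -11.3970.
(1,1): S=109.9800. Δ = (V_up−V_dn)/(S_up−S_dn) = (71.0286−61.4893)/(155.0718−101.1816) = 0.1770. V = [p*·71.0286 + (1−p*)·61.4893]/1.2 = 55.7836. B = V − Δ·S = 36.3157.
(0,0): S=78.0000. Δ = (V_up−V_dn)/(S_up−S_dn) = (55.7836−41.9120)/(109.9800−71.7600) = 0.3629. V = [p*·55.7836 + (1−p*)·41.9120]/1.2 = 41.5322. B = V − Δ·S = 13.2228.
The time-0 hedge costs 41.5322, which is the no-arbitrage price.

(0,0): Delta=0.3629 Bond=13.2228
(1,0): Delta=0.7429 Bond=-11.3970
(1,1): Delta=0.1770 Bond=36.3157
(2,0): Delta=-2.4489 Bond=197.0413
(2,1): Delta=2.3048 Bond=-171.7148
(2,2): Delta=-0.8642 Bond=205.0490
V0=41.5322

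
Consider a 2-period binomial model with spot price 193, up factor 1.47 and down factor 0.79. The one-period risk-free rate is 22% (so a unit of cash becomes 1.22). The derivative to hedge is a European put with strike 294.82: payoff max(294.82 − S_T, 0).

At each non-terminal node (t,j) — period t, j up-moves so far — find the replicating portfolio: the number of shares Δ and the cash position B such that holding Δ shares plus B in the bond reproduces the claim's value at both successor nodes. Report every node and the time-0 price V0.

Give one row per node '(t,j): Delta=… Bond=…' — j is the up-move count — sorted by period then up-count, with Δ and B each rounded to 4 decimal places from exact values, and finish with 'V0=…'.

Since d<R<u, set p* = (R−d)/(u−d) = 0.6324; price each node as the discounted p*-expectation of its children.
Terminal payoffs: V(2,0)=174.3687, V(2,1)=70.6891, V(2,2)=0.0000
(1,0): S=152.4700. Δ = (V_up−V_dn)/(S_up−S_dn) = (70.6891−174.3687)/(224.1309−120.4513) = -1.0000. V = [p*·70.6891 + (1−p*)·174.3687]/1.22 = 89.1857. B = V − Δ·S = 241.6557.
(1,1): S=283.7100. Δ = (V_up−V_dn)/(S_up−S_dn) = (0.0000−70.6891)/(417.0537−224.1309) = -0.3664. V = [p*·0.0000 + (1−p*)·70.6891]/1.22 = 21.3022. B = V − Δ·S = 125.2567.
(0,0): S=193.0000. Δ = (V_up−V_dn)/(S_up−S_dn) = (21.3022−89.1857)/(283.7100−152.4700) = -0.5172. V = [p*·21.3022 + (1−p*)·89.1857]/1.22 = 37.9175. B = V − Δ·S = 137.7463.
Each (Δ,B) replicates both successor values, so the strategy is self-financing and V0 is arbitrage-free.

(0,0): Delta=-0.5172 Bond=137.7463
(1,0): Delta=-1.0000 Bond=241.6557
(1,1): Delta=-0.3664 Bond=125.2567
V0=37.9175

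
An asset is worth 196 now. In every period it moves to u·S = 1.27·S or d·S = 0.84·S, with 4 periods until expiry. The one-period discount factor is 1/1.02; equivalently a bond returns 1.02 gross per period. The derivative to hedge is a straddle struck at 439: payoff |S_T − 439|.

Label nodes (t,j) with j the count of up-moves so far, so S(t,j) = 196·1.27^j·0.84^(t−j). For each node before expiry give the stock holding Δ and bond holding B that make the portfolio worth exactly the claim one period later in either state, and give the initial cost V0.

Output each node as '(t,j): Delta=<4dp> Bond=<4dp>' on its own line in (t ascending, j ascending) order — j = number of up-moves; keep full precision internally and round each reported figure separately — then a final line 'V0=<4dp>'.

(0,0): Delta=-0.8837 Bond=386.8010
(1,0): Delta=-1.0000 Bond=413.6795
(1,1): Delta=-0.7769 Bond=367.9503
(2,0): Delta=-1.0000 Bond=421.9531
(2,1): Delta=-1.0000 Bond=421.9531
(2,2): Delta=-0.5720 Bond=310.5263
(3,0): Delta=-1.0000 Bond=430.3922
(3,1): Delta=-1.0000 Bond=430.3922
(3,2): Delta=-1.0000 Bond=430.3922
(3,3): Delta=-0.1788 Bond=158.8822
V0=213.5897

Since d<R<u, set p* = (R−d)/(u−d) = 0.4186; price each node as the discounted p*-expectation of its children.
Payoff layer (t=4): V(4,0)=341.4172, V(4,1)=291.4641, V(4,2)=215.9398, V(4,3)=101.7542, V(4,4)=70.8835
(3,0): S=116.1700. Δ = (V_up−V_dn)/(S_up−S_dn) = (291.4641−341.4172)/(147.5359−97.5828) = -1.0000. V = [p*·291.4641 + (1−p*)·341.4172]/1.02 = 314.2222. B = V − Δ·S = 430.3922.
(3,1): S=175.6380. Δ = (V_up−V_dn)/(S_up−S_dn) = (215.9398−291.4641)/(223.0602−147.5359) = -1.0000. V = [p*·215.9398 + (1−p*)·291.4641]/1.02 = 254.7542. B = V − Δ·S = 430.3922.
(3,2): S=265.5479. Δ = (V_up−V_dn)/(S_up−S_dn) = (101.7542−215.9398)/(337.2458−223.0602) = -1.0000. V = [p*·101.7542 + (1−p*)·215.9398]/1.02 = 164.8443. B = V − Δ·S = 430.3922.
(3,3): S=401.4831. Δ = (V_up−V_dn)/(S_up−S_dn) = (70.8835−101.7542)/(509.8835−337.2458) = -0.1788. V = [p*·70.8835 + (1−p*)·101.7542]/1.02 = 87.0898. B = V − Δ·S = 158.8822.
(2,0): S=138.2976. Δ = (V_up−V_dn)/(S_up−S_dn) = (254.7542−314.2222)/(175.6380−116.1700) = -1.0000. V = [p*·254.7542 + (1−p*)·314.2222]/1.02 = 283.6555. B = V − Δ·S = 421.9531.
(2,1): S=209.0928. Δ = (V_up−V_dn)/(S_up−S_dn) = (164.8443−254.7542)/(265.5479−175.6380) = -1.0000. V = [p*·164.8443 + (1−p*)·254.7542]/1.02 = 212.8603. B = V − Δ·S = 421.9531.
(2,2): S=316.1284. Δ = (V_up−V_dn)/(S_up−S_dn) = (87.0898−164.8443)/(401.4831−265.5479) = -0.5720. V = [p*·87.0898 + (1−p*)·164.8443]/1.02 = 129.7019. B = V − Δ·S = 310.5263.
(1,0): S=164.6400. Δ = (V_up−V_dn)/(S_up−S_dn) = (212.8603−283.6555)/(209.0928−138.2976) = -1.0000. V = [p*·212.8603 + (1−p*)·283.6555]/1.02 = 249.0395. B = V − Δ·S = 413.6795.
(1,1): S=248.9200. Δ = (V_up−V_dn)/(S_up−S_dn) = (129.7019−212.8603)/(316.1284−209.0928) = -0.7769. V = [p*·129.7019 + (1−p*)·212.8603]/1.02 = 174.5586. B = V − Δ·S = 367.9503.
(0,0): S=196.0000. Δ = (V_up−V_dn)/(S_up−S_dn) = (174.5586−249.0395)/(248.9200−164.6400) = -0.8837. V = [p*·174.5586 + (1−p*)·249.0395]/1.02 = 213.5897. B = V − Δ·S = 386.8010.
Check: Δ(0,0)·S0 + B(0,0) = 213.5897 = V0.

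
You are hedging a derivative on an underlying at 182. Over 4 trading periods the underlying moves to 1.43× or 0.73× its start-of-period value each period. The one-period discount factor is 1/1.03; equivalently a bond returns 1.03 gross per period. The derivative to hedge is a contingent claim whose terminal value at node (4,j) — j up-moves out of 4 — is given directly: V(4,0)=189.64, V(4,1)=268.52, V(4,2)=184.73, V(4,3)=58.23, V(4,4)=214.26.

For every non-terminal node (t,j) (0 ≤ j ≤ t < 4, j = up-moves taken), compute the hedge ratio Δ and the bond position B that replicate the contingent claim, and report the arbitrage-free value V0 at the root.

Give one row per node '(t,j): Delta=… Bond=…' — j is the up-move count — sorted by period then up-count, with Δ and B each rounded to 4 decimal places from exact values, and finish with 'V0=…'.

(0,0): Delta=-0.3448 Bond=231.8336
(1,0): Delta=-0.3904 Bond=244.8388
(1,1): Delta=-0.3139 Bond=230.7215
(2,0): Delta=0.1311 Bond=201.6106
(2,1): Delta=-0.7453 Bond=319.6152
(2,2): Delta=-0.0202 Bond=128.3472
(3,0): Delta=1.5916 Bond=104.2519
(3,1): Delta=-0.8631 Bond=345.5350
(3,2): Delta=-0.6652 Bond=307.4286
(3,3): Delta=0.4188 Bond=-101.4437
V0=169.0710

The replicating-portfolio and risk-neutral prices coincide; use p* = (1.03−0.73)/(1.43−0.73) = 0.4286 for the latter.
Terminal payoffs: V(4,0)=189.6400, V(4,1)=268.5200, V(4,2)=184.7300, V(4,3)=58.2300, V(4,4)=214.2600
  t=3,j=0: stock 70.8011 → up 101.2456 (V=268.5200), down 51.6848 (V=189.6400). Price 216.9376; hedge Δ=1.5916, bond B=104.2519.
  t=3,j=1: stock 138.6926 → up 198.3304 (V=184.7300), down 101.2456 (V=268.5200). Price 225.8350; hedge Δ=-0.8631, bond B=345.5350.
  t=3,j=2: stock 271.6854 → up 388.5101 (V=58.2300), down 198.3304 (V=184.7300). Price 126.7143; hedge Δ=-0.6652, bond B=307.4286.
  t=3,j=3: stock 532.2057 → up 761.0541 (V=214.2600), down 388.5101 (V=58.2300). Price 121.4563; hedge Δ=0.4188, bond B=-101.4437.
  t=2,j=0: stock 96.9878 → up 138.6926 (V=225.8350), down 70.8011 (V=216.9376). Price 214.3211; hedge Δ=0.1311, bond B=201.6106.
  t=2,j=1: stock 189.9898 → up 271.6854 (V=126.7143), down 138.6926 (V=225.8350). Price 178.0142; hedge Δ=-0.7453, bond B=319.6152.
  t=2,j=2: stock 372.1718 → up 532.2057 (V=121.4563), down 271.6854 (V=126.7143). Price 120.8358; hedge Δ=-0.0202, bond B=128.3472.
  t=1,j=0: stock 132.8600 → up 189.9898 (V=178.0142), down 96.9878 (V=214.3211). Price 192.9719; hedge Δ=-0.3904, bond B=244.8388.
  t=1,j=1: stock 260.2600 → up 372.1718 (V=120.8358), down 189.9898 (V=178.0142). Price 149.0380; hedge Δ=-0.3139, bond B=230.7215.
  t=0,j=0: stock 182.0000 → up 260.2600 (V=149.0380), down 132.8600 (V=192.9719). Price 169.0710; hedge Δ=-0.3448, bond B=231.8336.
Self-financing check: at every node Δ·S+B equals the discounted successor values.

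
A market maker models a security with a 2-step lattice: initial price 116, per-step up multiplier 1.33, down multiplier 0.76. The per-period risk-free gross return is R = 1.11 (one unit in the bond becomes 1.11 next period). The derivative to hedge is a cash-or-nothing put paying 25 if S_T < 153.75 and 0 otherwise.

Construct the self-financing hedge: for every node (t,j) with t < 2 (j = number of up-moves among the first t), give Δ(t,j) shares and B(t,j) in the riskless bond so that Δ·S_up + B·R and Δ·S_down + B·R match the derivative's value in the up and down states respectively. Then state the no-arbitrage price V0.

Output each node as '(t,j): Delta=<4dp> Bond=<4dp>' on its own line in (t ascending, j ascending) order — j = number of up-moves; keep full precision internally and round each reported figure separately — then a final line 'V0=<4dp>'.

No-arbitrage ⇒ martingale measure with p* = (R−d)/(u−d) = 0.6140.
Payoff layer (t=2): V(2,0)=25.0000, V(2,1)=25.0000, V(2,2)=0.0000
  t=1,j=0: stock 88.1600 → up 117.2528 (V=25.0000), down 67.0016 (V=25.0000). Price 22.5225; hedge Δ=0.0000, bond B=22.5225.
  t=1,j=1: stock 154.2800 → up 205.1924 (V=0.0000), down 117.2528 (V=25.0000). Price 8.6929; hedge Δ=-0.2843, bond B=52.5526.
  t=0,j=0: stock 116.0000 → up 154.2800 (V=8.6929), down 88.1600 (V=22.5225). Price 12.6402; hedge Δ=-0.2092, bond B=36.9027.
Self-financing check: at every node Δ·S+B equals the discounted successor values.

(0,0): Delta=-0.2092 Bond=36.9027
(1,0): Delta=0.0000 Bond=22.5225
(1,1): Delta=-0.2843 Bond=52.5526
V0=12.6402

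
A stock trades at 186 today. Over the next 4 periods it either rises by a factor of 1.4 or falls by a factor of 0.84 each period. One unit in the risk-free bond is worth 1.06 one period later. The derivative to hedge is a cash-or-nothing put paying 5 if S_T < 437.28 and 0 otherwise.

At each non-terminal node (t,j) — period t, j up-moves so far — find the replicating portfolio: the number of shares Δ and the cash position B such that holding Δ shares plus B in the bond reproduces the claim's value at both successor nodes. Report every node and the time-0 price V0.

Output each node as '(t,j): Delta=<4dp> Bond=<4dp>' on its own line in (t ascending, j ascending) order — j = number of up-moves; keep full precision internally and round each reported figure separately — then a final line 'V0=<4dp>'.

Risk-neutral probability p* = (R−d)/(u−d) = (1.06−0.84)/(1.4−0.84) = 0.3929.
Terminal payoffs: V(4,0)=5.0000, V(4,1)=5.0000, V(4,2)=5.0000, V(4,3)=5.0000, V(4,4)=0.0000
  t=3,j=0: stock 110.2429 → up 154.3401 (V=5.0000), down 92.6041 (V=5.0000). Price 4.7170; hedge Δ=0.0000, bond B=4.7170.
  t=3,j=1: stock 183.7382 → up 257.2335 (V=5.0000), down 154.3401 (V=5.0000). Price 4.7170; hedge Δ=0.0000, bond B=4.7170.
  t=3,j=2: stock 306.2304 → up 428.7226 (V=5.0000), down 257.2335 (V=5.0000). Price 4.7170; hedge Δ=0.0000, bond B=4.7170.
  t=3,j=3: stock 510.3840 → up 714.5376 (V=0.0000), down 428.7226 (V=5.0000). Price 2.8639; hedge Δ=-0.0175, bond B=11.7925.
  t=2,j=0: stock 131.2416 → up 183.7382 (V=4.7170), down 110.2429 (V=4.7170). Price 4.4500; hedge Δ=0.0000, bond B=4.4500.
  t=2,j=1: stock 218.7360 → up 306.2304 (V=4.7170), down 183.7382 (V=4.7170). Price 4.4500; hedge Δ=0.0000, bond B=4.4500.
  t=2,j=2: stock 364.5600 → up 510.3840 (V=2.8639), down 306.2304 (V=4.7170). Price 3.7632; hedge Δ=-0.0091, bond B=7.0723.
  t=1,j=0: stock 156.2400 → up 218.7360 (V=4.4500), down 131.2416 (V=4.4500). Price 4.1981; hedge Δ=0.0000, bond B=4.1981.
  t=1,j=1: stock 260.4000 → up 364.5600 (V=3.7632), down 218.7360 (V=4.4500). Price 3.9436; hedge Δ=-0.0047, bond B=5.1700.
  t=0,j=0: stock 186.0000 → up 260.4000 (V=3.9436), down 156.2400 (V=4.1981). Price 3.8661; hedge Δ=-0.0024, bond B=4.3207.
Root portfolio cost Δ·186+B reproduces V0=3.8661.

(0,0): Delta=-0.0024 Bond=4.3207
(1,0): Delta=0.0000 Bond=4.1981
(1,1): Delta=-0.0047 Bond=5.1700
(2,0): Delta=0.0000 Bond=4.4500
(2,1): Delta=0.0000 Bond=4.4500
(2,2): Delta=-0.0091 Bond=7.0723
(3,0): Delta=0.0000 Bond=4.7170
(3,1): Delta=0.0000 Bond=4.7170
(3,2): Delta=0.0000 Bond=4.7170
(3,3): Delta=-0.0175 Bond=11.7925
V0=3.8661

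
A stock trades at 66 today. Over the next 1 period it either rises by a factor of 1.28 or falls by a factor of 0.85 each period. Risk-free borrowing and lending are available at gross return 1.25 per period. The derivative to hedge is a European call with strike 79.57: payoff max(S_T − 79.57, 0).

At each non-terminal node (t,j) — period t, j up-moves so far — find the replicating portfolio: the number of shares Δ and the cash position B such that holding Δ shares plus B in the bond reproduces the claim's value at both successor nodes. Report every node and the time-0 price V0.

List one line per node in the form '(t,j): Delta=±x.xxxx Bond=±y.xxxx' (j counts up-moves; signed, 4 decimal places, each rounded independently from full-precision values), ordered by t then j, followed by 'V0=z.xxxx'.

(0,0): Delta=0.1730 Bond=-7.7647
V0=3.6540

No-arbitrage ⇒ martingale measure with p* = (R−d)/(u−d) = 0.9302.
At expiry t=1: V(1,0)=0.0000, V(1,1)=4.9100
  t=0,j=0: stock 66.0000 → up 84.4800 (V=4.9100), down 56.1000 (V=0.0000). Price 3.6540; hedge Δ=0.1730, bond B=-7.7647.
Self-financing check: at every node Δ·S+B equals the discounted successor values.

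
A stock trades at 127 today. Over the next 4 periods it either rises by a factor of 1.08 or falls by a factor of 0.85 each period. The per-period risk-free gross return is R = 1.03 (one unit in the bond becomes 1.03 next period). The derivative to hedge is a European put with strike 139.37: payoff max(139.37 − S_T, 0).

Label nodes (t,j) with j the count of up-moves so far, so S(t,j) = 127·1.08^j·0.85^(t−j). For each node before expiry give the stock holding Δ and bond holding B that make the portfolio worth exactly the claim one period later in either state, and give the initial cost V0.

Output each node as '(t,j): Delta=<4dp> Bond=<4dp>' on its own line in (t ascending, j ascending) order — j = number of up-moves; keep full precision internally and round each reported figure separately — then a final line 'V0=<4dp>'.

Under the risk-neutral measure, an up-move has probability p* = (R−d)/(u−d) = 0.7826 and values discount at R = 1.03.
Terminal payoffs: V(4,0)=73.0752, V(4,1)=55.1366, V(4,2)=32.3441, V(4,3)=3.3841, V(4,4)=0.0000
(3,0): S=77.9939. Δ = (V_up−V_dn)/(S_up−S_dn) = (55.1366−73.0752)/(84.2334−66.2948) = -1.0000. V = [p*·55.1366 + (1−p*)·73.0752]/1.03 = 57.3168. B = V − Δ·S = 135.3107.
(3,1): S=99.0981. Δ = (V_up−V_dn)/(S_up−S_dn) = (32.3441−55.1366)/(107.0259−84.2334) = -1.0000. V = [p*·32.3441 + (1−p*)·55.1366]/1.03 = 36.2126. B = V − Δ·S = 135.3107.
(3,2): S=125.9129. Δ = (V_up−V_dn)/(S_up−S_dn) = (3.3841−32.3441)/(135.9859−107.0259) = -1.0000. V = [p*·3.3841 + (1−p*)·32.3441]/1.03 = 9.3978. B = V − Δ·S = 135.3107.
(3,3): S=159.9834. Δ = (V_up−V_dn)/(S_up−S_dn) = (0.0000−3.3841)/(172.7821−135.9859) = -0.0920. V = [p*·0.0000 + (1−p*)·3.3841]/1.03 = 0.7142. B = V − Δ·S = 15.4277.
(2,0): S=91.7575. Δ = (V_up−V_dn)/(S_up−S_dn) = (36.2126−57.3168)/(99.0981−77.9939) = -1.0000. V = [p*·36.2126 + (1−p*)·57.3168]/1.03 = 39.6121. B = V − Δ·S = 131.3696.
(2,1): S=116.5860. Δ = (V_up−V_dn)/(S_up−S_dn) = (9.3978−36.2126)/(125.9129−99.0981) = -1.0000. V = [p*·9.3978 + (1−p*)·36.2126]/1.03 = 14.7836. B = V − Δ·S = 131.3696.
(2,2): S=148.1328. Δ = (V_up−V_dn)/(S_up−S_dn) = (0.7142−9.3978)/(159.9834−125.9129) = -0.2549. V = [p*·0.7142 + (1−p*)·9.3978]/1.03 = 2.5262. B = V − Δ·S = 40.2808.
(1,0): S=107.9500. Δ = (V_up−V_dn)/(S_up−S_dn) = (14.7836−39.6121)/(116.5860−91.7575) = -1.0000. V = [p*·14.7836 + (1−p*)·39.6121]/1.03 = 19.5933. B = V − Δ·S = 127.5433.
(1,1): S=137.1600. Δ = (V_up−V_dn)/(S_up−S_dn) = (2.5262−14.7836)/(148.1328−116.5860) = -0.3885. V = [p*·2.5262 + (1−p*)·14.7836]/1.03 = 5.0397. B = V − Δ·S = 58.3327.
(0,0): S=127.0000. Δ = (V_up−V_dn)/(S_up−S_dn) = (5.0397−19.5933)/(137.1600−107.9500) = -0.4982. V = [p*·5.0397 + (1−p*)·19.5933]/1.03 = 7.9646. B = V − Δ·S = 71.2413.
The time-0 hedge costs 7.9646, which is the no-arbitrage price.

(0,0): Delta=-0.4982 Bond=71.2413
(1,0): Delta=-1.0000 Bond=127.5433
(1,1): Delta=-0.3885 Bond=58.3327
(2,0): Delta=-1.0000 Bond=131.3696
(2,1): Delta=-1.0000 Bond=131.3696
(2,2): Delta=-0.2549 Bond=40.2808
(3,0): Delta=-1.0000 Bond=135.3107
(3,1): Delta=-1.0000 Bond=135.3107
(3,2): Delta=-1.0000 Bond=135.3107
(3,3): Delta=-0.0920 Bond=15.4277
V0=7.9646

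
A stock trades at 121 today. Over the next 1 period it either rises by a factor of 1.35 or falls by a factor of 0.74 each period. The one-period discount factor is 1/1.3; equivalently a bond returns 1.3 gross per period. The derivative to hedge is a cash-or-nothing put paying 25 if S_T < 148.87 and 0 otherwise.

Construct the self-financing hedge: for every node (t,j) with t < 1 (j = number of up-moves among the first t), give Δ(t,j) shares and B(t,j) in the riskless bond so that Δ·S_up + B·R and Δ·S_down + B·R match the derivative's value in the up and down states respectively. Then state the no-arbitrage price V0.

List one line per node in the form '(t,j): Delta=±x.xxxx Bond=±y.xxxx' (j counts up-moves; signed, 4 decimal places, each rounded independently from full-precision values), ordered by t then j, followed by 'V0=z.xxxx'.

Under the risk-neutral measure, an up-move has probability p* = (R−d)/(u−d) = 0.9180 and values discount at R = 1.3.
Payoff layer (t=1): V(1,0)=25.0000, V(1,1)=0.0000
Node (0,0) S=121.0000: V=(p*·0.0000+(1−p*)·25.0000)/1.3=1.5763; Δ=(0.0000−25.0000)/(163.3500−89.5400)=-0.3387; B=V−Δ·S=42.5599
Check: Δ(0,0)·S0 + B(0,0) = 1.5763 = V0.

(0,0): Delta=-0.3387 Bond=42.5599
V0=1.5763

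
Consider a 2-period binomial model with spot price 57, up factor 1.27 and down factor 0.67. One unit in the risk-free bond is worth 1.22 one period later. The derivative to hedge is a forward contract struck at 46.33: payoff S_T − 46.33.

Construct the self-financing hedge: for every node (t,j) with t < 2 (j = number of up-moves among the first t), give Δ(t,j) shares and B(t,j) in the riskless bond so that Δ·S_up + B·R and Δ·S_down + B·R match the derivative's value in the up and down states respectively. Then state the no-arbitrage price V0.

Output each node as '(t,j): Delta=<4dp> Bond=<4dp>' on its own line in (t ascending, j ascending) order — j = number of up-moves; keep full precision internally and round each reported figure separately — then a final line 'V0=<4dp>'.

Risk-neutral probability p* = (R−d)/(u−d) = (1.22−0.67)/(1.27−0.67) = 0.9167.
Payoff layer (t=2): V(2,0)=-20.7427, V(2,1)=2.1713, V(2,2)=45.6053
(1,0): S=38.1900. Δ = (V_up−V_dn)/(S_up−S_dn) = (2.1713−-20.7427)/(48.5013−25.5873) = 1.0000. V = [p*·2.1713 + (1−p*)·-20.7427]/1.22 = 0.2146. B = V − Δ·S = -37.9754.
(1,1): S=72.3900. Δ = (V_up−V_dn)/(S_up−S_dn) = (45.6053−2.1713)/(91.9353−48.5013) = 1.0000. V = [p*·45.6053 + (1−p*)·2.1713]/1.22 = 34.4146. B = V − Δ·S = -37.9754.
(0,0): S=57.0000. Δ = (V_up−V_dn)/(S_up−S_dn) = (34.4146−0.2146)/(72.3900−38.1900) = 1.0000. V = [p*·34.4146 + (1−p*)·0.2146]/1.22 = 25.8726. B = V − Δ·S = -31.1274.
Each (Δ,B) replicates both successor values, so the strategy is self-financing and V0 is arbitrage-free.

(0,0): Delta=1.0000 Bond=-31.1274
(1,0): Delta=1.0000 Bond=-37.9754
(1,1): Delta=1.0000 Bond=-37.9754
V0=25.8726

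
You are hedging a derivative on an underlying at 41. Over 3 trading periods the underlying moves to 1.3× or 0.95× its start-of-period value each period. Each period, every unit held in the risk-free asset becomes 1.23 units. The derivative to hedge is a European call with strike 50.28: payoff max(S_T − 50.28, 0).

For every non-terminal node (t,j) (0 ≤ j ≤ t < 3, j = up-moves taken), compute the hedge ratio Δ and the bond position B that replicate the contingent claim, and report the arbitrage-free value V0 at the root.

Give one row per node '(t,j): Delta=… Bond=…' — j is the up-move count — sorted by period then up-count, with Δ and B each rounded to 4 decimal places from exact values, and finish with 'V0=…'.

(0,0): Delta=0.9441 Bond=-24.5485
(1,0): Delta=0.7417 Bond=-22.3121
(1,1): Delta=0.9810 Bond=-32.1654
(2,0): Delta=0.0000 Bond=0.0000
(2,1): Delta=0.8772 Bond=-34.3048
(2,2): Delta=1.0000 Bond=-40.8780
V0=14.1577

Under the risk-neutral measure, an up-move has probability p* = (R−d)/(u−d) = 0.8000 and values discount at R = 1.23.
At expiry t=3: V(3,0)=0.0000, V(3,1)=0.0000, V(3,2)=15.5455, V(3,3)=39.7970
(2,0): S=37.0025. Δ = (V_up−V_dn)/(S_up−S_dn) = (0.0000−0.0000)/(48.1032−35.1524) = 0.0000. V = [p*·0.0000 + (1−p*)·0.0000]/1.23 = 0.0000. B = V − Δ·S = 0.0000.
(2,1): S=50.6350. Δ = (V_up−V_dn)/(S_up−S_dn) = (15.5455−0.0000)/(65.8255−48.1033) = 0.8772. V = [p*·15.5455 + (1−p*)·0.0000]/1.23 = 10.1109. B = V − Δ·S = -34.3048.
(2,2): S=69.2900. Δ = (V_up−V_dn)/(S_up−S_dn) = (39.7970−15.5455)/(90.0770−65.8255) = 1.0000. V = [p*·39.7970 + (1−p*)·15.5455]/1.23 = 28.4120. B = V − Δ·S = -40.8780.
(1,0): S=38.9500. Δ = (V_up−V_dn)/(S_up−S_dn) = (10.1109−0.0000)/(50.6350−37.0025) = 0.7417. V = [p*·10.1109 + (1−p*)·0.0000]/1.23 = 6.5762. B = V − Δ·S = -22.3121.
(1,1): S=53.3000. Δ = (V_up−V_dn)/(S_up−S_dn) = (28.4120−10.1109)/(69.2900−50.6350) = 0.9810. V = [p*·28.4120 + (1−p*)·10.1109]/1.23 = 20.1234. B = V − Δ·S = -32.1654.
(0,0): S=41.0000. Δ = (V_up−V_dn)/(S_up−S_dn) = (20.1234−6.5762)/(53.3000−38.9500) = 0.9441. V = [p*·20.1234 + (1−p*)·6.5762]/1.23 = 14.1577. B = V − Δ·S = -24.5485.
Check: Δ(0,0)·S0 + B(0,0) = 14.1577 = V0.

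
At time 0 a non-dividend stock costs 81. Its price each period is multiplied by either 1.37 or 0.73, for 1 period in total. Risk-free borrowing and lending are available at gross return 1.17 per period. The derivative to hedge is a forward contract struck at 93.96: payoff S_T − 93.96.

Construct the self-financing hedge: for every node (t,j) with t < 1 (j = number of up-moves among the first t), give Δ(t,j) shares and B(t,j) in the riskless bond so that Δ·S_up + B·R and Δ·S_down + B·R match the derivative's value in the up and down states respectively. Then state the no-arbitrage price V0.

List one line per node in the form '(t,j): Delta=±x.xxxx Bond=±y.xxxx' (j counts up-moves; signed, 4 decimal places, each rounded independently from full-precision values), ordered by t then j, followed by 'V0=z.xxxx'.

(0,0): Delta=1.0000 Bond=-80.3077
V0=0.6923

No-arbitrage ⇒ martingale measure with p* = (R−d)/(u−d) = 0.6875.
Terminal payoffs: V(1,0)=-34.8300, V(1,1)=17.0100
(0,0): S=81.0000. Δ = (V_up−V_dn)/(S_up−S_dn) = (17.0100−-34.8300)/(110.9700−59.1300) = 1.0000. V = [p*·17.0100 + (1−p*)·-34.8300]/1.17 = 0.6923. B = V − Δ·S = -80.3077.
The time-0 hedge costs 0.6923, which is the no-arbitrage price.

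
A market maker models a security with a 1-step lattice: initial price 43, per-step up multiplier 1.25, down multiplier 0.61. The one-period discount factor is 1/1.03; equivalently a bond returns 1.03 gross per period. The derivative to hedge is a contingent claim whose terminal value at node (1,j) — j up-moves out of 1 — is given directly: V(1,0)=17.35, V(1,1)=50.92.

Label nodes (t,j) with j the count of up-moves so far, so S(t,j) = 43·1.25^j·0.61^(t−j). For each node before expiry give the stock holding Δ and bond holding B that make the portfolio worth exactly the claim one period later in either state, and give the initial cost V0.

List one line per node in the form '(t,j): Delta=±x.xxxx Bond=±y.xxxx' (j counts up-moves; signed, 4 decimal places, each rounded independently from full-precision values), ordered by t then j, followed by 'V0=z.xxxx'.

Risk-neutral probability p* = (R−d)/(u−d) = (1.03−0.61)/(1.25−0.61) = 0.6562.
Terminal values V(1,·): V(1,0)=17.3500, V(1,1)=50.9200
  t=0,j=0: stock 43.0000 → up 53.7500 (V=50.9200), down 26.2300 (V=17.3500). Price 38.2333; hedge Δ=1.2198, bond B=-14.2198.
The time-0 hedge costs 38.2333, which is the no-arbitrage price.

(0,0): Delta=1.2198 Bond=-14.2198
V0=38.2333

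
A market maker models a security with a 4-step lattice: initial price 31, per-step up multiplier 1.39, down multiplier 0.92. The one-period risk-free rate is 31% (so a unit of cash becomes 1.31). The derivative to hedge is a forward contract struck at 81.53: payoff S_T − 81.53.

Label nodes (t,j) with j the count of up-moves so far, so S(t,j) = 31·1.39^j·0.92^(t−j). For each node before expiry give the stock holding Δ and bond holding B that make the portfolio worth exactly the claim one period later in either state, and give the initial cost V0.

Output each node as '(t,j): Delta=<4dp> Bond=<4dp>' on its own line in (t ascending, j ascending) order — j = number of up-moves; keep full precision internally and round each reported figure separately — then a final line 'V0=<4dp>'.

No-arbitrage ⇒ martingale measure with p* = (R−d)/(u−d) = 0.8298.
At expiry t=4: V(4,0)=-59.3218, V(4,1)=-47.9763, V(4,2)=-30.8348, V(4,3)=-4.9361, V(4,4)=34.1933
(3,0): S=24.1393. Δ = (V_up−V_dn)/(S_up−S_dn) = (-47.9763−-59.3218)/(33.5537−22.2082) = 1.0000. V = [p*·-47.9763 + (1−p*)·-59.3218]/1.31 = -38.0973. B = V − Δ·S = -62.2366.
(3,1): S=36.4714. Δ = (V_up−V_dn)/(S_up−S_dn) = (-30.8348−-47.9763)/(50.6952−33.5537) = 1.0000. V = [p*·-30.8348 + (1−p*)·-47.9763]/1.31 = -25.7653. B = V − Δ·S = -62.2366.
(3,2): S=55.1035. Δ = (V_up−V_dn)/(S_up−S_dn) = (-4.9361−-30.8348)/(76.5939−50.6952) = 1.0000. V = [p*·-4.9361 + (1−p*)·-30.8348]/1.31 = -7.1331. B = V − Δ·S = -62.2366.
(3,3): S=83.2542. Δ = (V_up−V_dn)/(S_up−S_dn) = (34.1933−-4.9361)/(115.7233−76.5939) = 1.0000. V = [p*·34.1933 + (1−p*)·-4.9361]/1.31 = 21.0175. B = V − Δ·S = -62.2366.
(2,0): S=26.2384. Δ = (V_up−V_dn)/(S_up−S_dn) = (-25.7653−-38.0973)/(36.4714−24.1393) = 1.0000. V = [p*·-25.7653 + (1−p*)·-38.0973]/1.31 = -21.2705. B = V − Δ·S = -47.5089.
(2,1): S=39.6428. Δ = (V_up−V_dn)/(S_up−S_dn) = (-7.1331−-25.7653)/(55.1035−36.4714) = 1.0000. V = [p*·-7.1331 + (1−p*)·-25.7653]/1.31 = -7.8661. B = V − Δ·S = -47.5089.
(2,2): S=59.8951. Δ = (V_up−V_dn)/(S_up−S_dn) = (21.0175−-7.1331)/(83.2542−55.1035) = 1.0000. V = [p*·21.0175 + (1−p*)·-7.1331]/1.31 = 12.3862. B = V − Δ·S = -47.5089.
(1,0): S=28.5200. Δ = (V_up−V_dn)/(S_up−S_dn) = (-7.8661−-21.2705)/(39.6428−26.2384) = 1.0000. V = [p*·-7.8661 + (1−p*)·-21.2705]/1.31 = -7.7463. B = V − Δ·S = -36.2663.
(1,1): S=43.0900. Δ = (V_up−V_dn)/(S_up−S_dn) = (12.3862−-7.8661)/(59.8951−39.6428) = 1.0000. V = [p*·12.3862 + (1−p*)·-7.8661]/1.31 = 6.8237. B = V − Δ·S = -36.2663.
(0,0): S=31.0000. Δ = (V_up−V_dn)/(S_up−S_dn) = (6.8237−-7.7463)/(43.0900−28.5200) = 1.0000. V = [p*·6.8237 + (1−p*)·-7.7463]/1.31 = 3.3158. B = V − Δ·S = -27.6842.
Root portfolio cost Δ·31+B reproduces V0=3.3158.

(0,0): Delta=1.0000 Bond=-27.6842
(1,0): Delta=1.0000 Bond=-36.2663
(1,1): Delta=1.0000 Bond=-36.2663
(2,0): Delta=1.0000 Bond=-47.5089
(2,1): Delta=1.0000 Bond=-47.5089
(2,2): Delta=1.0000 Bond=-47.5089
(3,0): Delta=1.0000 Bond=-62.2366
(3,1): Delta=1.0000 Bond=-62.2366
(3,2): Delta=1.0000 Bond=-62.2366
(3,3): Delta=1.0000 Bond=-62.2366
V0=3.3158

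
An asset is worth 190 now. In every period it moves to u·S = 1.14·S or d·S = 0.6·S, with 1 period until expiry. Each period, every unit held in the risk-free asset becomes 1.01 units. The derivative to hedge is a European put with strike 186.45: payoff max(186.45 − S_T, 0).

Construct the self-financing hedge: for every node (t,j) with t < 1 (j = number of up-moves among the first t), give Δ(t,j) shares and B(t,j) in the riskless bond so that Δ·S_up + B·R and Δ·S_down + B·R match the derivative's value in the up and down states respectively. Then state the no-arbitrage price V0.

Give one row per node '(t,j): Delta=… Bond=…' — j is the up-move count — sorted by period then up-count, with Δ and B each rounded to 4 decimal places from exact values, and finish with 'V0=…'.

(0,0): Delta=-0.7061 Bond=151.4356
V0=17.2690

Risk-neutral probability p* = (R−d)/(u−d) = (1.01−0.6)/(1.14−0.6) = 0.7593.
Payoff layer (t=1): V(1,0)=72.4500, V(1,1)=0.0000
(0,0): S=190.0000. Δ = (V_up−V_dn)/(S_up−S_dn) = (0.0000−72.4500)/(216.6000−114.0000) = -0.7061. V = [p*·0.0000 + (1−p*)·72.4500]/1.01 = 17.2690. B = V − Δ·S = 151.4356.
Check: Δ(0,0)·S0 + B(0,0) = 17.2690 = V0.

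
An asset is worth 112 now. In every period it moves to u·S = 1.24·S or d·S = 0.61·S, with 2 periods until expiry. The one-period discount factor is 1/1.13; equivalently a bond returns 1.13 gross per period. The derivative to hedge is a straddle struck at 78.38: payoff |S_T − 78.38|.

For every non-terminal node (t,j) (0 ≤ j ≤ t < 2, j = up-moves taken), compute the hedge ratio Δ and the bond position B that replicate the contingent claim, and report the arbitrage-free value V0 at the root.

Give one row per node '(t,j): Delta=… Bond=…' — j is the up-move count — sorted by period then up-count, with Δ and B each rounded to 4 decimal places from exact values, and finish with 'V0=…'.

The replicating-portfolio and risk-neutral prices coincide; use p* = (1.13−0.61)/(1.24−0.61) = 0.8254 for the latter.
Terminal payoffs: V(2,0)=36.7048, V(2,1)=6.3368, V(2,2)=93.8312
Node (1,0) S=68.3200: V=(p*·6.3368+(1−p*)·36.7048)/1.13=10.3001; Δ=(6.3368−36.7048)/(84.7168−41.6752)=-0.7055; B=V−Δ·S=58.5033
Node (1,1) S=138.8800: V=(p*·93.8312+(1−p*)·6.3368)/1.13=69.5172; Δ=(93.8312−6.3368)/(172.2112−84.7168)=1.0000; B=V−Δ·S=-69.3628
Node (0,0) S=112.0000: V=(p*·69.5172+(1−p*)·10.3001)/1.13=52.3696; Δ=(69.5172−10.3001)/(138.8800−68.3200)=0.8392; B=V−Δ·S=-41.6257
Root portfolio cost Δ·112+B reproduces V0=52.3696.

(0,0): Delta=0.8392 Bond=-41.6257
(1,0): Delta=-0.7055 Bond=58.5033
(1,1): Delta=1.0000 Bond=-69.3628
V0=52.3696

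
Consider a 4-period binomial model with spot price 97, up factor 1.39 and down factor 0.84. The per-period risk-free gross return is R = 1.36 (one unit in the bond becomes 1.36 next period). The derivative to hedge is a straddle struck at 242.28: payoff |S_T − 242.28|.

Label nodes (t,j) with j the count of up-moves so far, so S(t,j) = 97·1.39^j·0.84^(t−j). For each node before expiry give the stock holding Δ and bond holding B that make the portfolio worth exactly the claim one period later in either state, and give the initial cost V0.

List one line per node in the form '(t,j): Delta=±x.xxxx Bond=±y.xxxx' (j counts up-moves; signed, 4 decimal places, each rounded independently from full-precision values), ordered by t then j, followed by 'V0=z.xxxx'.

(0,0): Delta=0.5092 Bond=-19.5959
(1,0): Delta=-1.0000 Bond=96.3165
(1,1): Delta=0.5618 Bond=-33.7447
(2,0): Delta=-1.0000 Bond=130.9905
(2,1): Delta=-1.0000 Bond=130.9905
(2,2): Delta=0.6162 Bond=-56.0976
(3,0): Delta=-1.0000 Bond=178.1471
(3,1): Delta=-1.0000 Bond=178.1471
(3,2): Delta=-1.0000 Bond=178.1471
(3,3): Delta=0.6726 Bond=-90.9719
V0=29.7933

Since d<R<u, set p* = (R−d)/(u−d) = 0.9455; price each node as the discounted p*-expectation of its children.
Terminal payoffs: V(4,0)=193.9865, V(4,1)=162.3657, V(4,2)=110.0409, V(4,3)=23.4558, V(4,4)=119.8220
Node (3,0) S=57.4923: V=(p*·162.3657+(1−p*)·193.9865)/1.36=120.6548; Δ=(162.3657−193.9865)/(79.9143−48.2935)=-1.0000; B=V−Δ·S=178.1471
Node (3,1) S=95.1360: V=(p*·110.0409+(1−p*)·162.3657)/1.36=83.0110; Δ=(110.0409−162.3657)/(132.2391−79.9143)=-1.0000; B=V−Δ·S=178.1471
Node (3,2) S=157.4275: V=(p*·23.4558+(1−p*)·110.0409)/1.36=20.7196; Δ=(23.4558−110.0409)/(218.8242−132.2391)=-1.0000; B=V−Δ·S=178.1471
Node (3,3) S=260.5050: V=(p*·119.8220+(1−p*)·23.4558)/1.36=84.2395; Δ=(119.8220−23.4558)/(362.1020−218.8242)=0.6726; B=V−Δ·S=-90.9719
Node (2,0) S=68.4432: V=(p*·83.0110+(1−p*)·120.6548)/1.36=62.5473; Δ=(83.0110−120.6548)/(95.1360−57.4923)=-1.0000; B=V−Δ·S=130.9905
Node (2,1) S=113.2572: V=(p*·20.7196+(1−p*)·83.0110)/1.36=17.7333; Δ=(20.7196−83.0110)/(157.4275−95.1360)=-1.0000; B=V−Δ·S=130.9905
Node (2,2) S=187.4137: V=(p*·84.2395+(1−p*)·20.7196)/1.36=59.3932; Δ=(84.2395−20.7196)/(260.5050−157.4275)=0.6162; B=V−Δ·S=-56.0976
Node (1,0) S=81.4800: V=(p*·17.7333+(1−p*)·62.5473)/1.36=14.8365; Δ=(17.7333−62.5473)/(113.2572−68.4432)=-1.0000; B=V−Δ·S=96.3165
Node (1,1) S=134.8300: V=(p*·59.3932+(1−p*)·17.7333)/1.36=42.0006; Δ=(59.3932−17.7333)/(187.4137−113.2572)=0.5618; B=V−Δ·S=-33.7447
Node (0,0) S=97.0000: V=(p*·42.0006+(1−p*)·14.8365)/1.36=29.7933; Δ=(42.0006−14.8365)/(134.8300−81.4800)=0.5092; B=V−Δ·S=-19.5959
Root portfolio cost Δ·97+B reproduces V0=29.7933.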